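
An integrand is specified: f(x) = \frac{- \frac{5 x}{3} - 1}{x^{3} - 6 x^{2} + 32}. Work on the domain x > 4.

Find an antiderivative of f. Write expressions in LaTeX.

Factor the denominator (3 \left(x - 4\right)^{2} \left(x + 2\right)) and decompose: f = \frac{7}{108 \left(x + 2\right)} - \frac{7}{108 \left(x - 4\right)} - \frac{23}{18 \left(x - 4\right)^{2}}; each piece integrates to a log, atan, or power term.
Check: d/dx[\frac{- 7 x \log{\left(x - 4 \right)} + 7 x \log{\left(x + 2 \right)} + 28 \log{\left(x - 4 \right)} - 28 \log{\left(x + 2 \right)} + 138}{108 x - 432}] = \frac{- 5 x - 3}{3 x^{3} - 18 x^{2} + 96}, which equals f(x).

An antiderivative is F(x) = \frac{- 7 x \log{\left(x - 4 \right)} + 7 x \log{\left(x + 2 \right)} + 28 \log{\left(x - 4 \right)} - 28 \log{\left(x + 2 \right)} + 138}{108 x - 432}.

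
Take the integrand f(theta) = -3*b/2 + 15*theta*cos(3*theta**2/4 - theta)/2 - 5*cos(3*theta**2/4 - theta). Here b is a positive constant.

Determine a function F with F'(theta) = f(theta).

Integrate term by term and add the pieces.
Check: d/dtheta[-3*b*theta/2 + 5*sin(3*theta**2/4 - theta)] = -3*b/2 + 15*theta*cos(3*theta**2/4 - theta)/2 - 5*cos(3*theta**2/4 - theta) = f(theta).

An antiderivative is F(theta) = -3*b*theta/2 + 5*sin(3*theta**2/4 - theta).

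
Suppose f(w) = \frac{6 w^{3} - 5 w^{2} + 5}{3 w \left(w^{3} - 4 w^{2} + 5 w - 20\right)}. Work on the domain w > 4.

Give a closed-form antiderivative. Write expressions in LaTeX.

Factor the denominator (3 w \left(w - 4\right) \left(w^{2} + 5\right)) and decompose: f = \frac{2 \left(3 w + 5\right)}{7 \left(w^{2} + 5\right)} + \frac{103}{84 \left(w - 4\right)} - \frac{1}{12 w}; each piece integrates to a log, atan, or power term.
Check: d/dw[- \frac{\log{\left(w \right)}}{12} + \frac{103 \log{\left(w - 4 \right)}}{84} + \frac{3 \log{\left(w^{2} + 5 \right)}}{7} + \frac{2 \sqrt{5} \operatorname{atan}{\left(\frac{\sqrt{5} w}{5} \right)}}{7}] = \frac{6 w^{3} - 5 w^{2} + 5}{3 w^{4} - 12 w^{3} + 15 w^{2} - 60 w}, which equals f(w).

An antiderivative is F(w) = - \frac{\log{\left(w \right)}}{12} + \frac{103 \log{\left(w - 4 \right)}}{84} + \frac{3 \log{\left(w^{2} + 5 \right)}}{7} + \frac{2 \sqrt{5} \operatorname{atan}{\left(\frac{\sqrt{5} w}{5} \right)}}{7}.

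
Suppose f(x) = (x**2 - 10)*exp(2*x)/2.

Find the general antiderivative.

f has the shape u'v + uv' for u = x**2/4 - x/4 - 19/8 and v = exp(2*x) — it is the derivative of the product u*v.
Check: d/dx[(2*x**2 - 2*x - 19)*exp(2*x)/8] = x**2*exp(2*x)/2 - 5*exp(2*x), which equals f(x).

F(x) = (2*x**2 - 2*x - 19)*exp(2*x)/8 + C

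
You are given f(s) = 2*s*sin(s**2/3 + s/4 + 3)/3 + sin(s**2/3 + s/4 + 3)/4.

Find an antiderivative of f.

An antiderivative is F(s) = -cos(s**2/3 + s/4 + 3).

f matches the chain-rule pattern g'(h)*h' with inner function h(s) = s**2/3 + s/4 + 3; substituting u = h(s) collapses the integral.
Check: d/ds[-cos(s**2/3 + s/4 + 3)] = 2*s*sin(s**2/3 + s/4 + 3)/3 + sin(s**2/3 + s/4 + 3)/4 = f(s).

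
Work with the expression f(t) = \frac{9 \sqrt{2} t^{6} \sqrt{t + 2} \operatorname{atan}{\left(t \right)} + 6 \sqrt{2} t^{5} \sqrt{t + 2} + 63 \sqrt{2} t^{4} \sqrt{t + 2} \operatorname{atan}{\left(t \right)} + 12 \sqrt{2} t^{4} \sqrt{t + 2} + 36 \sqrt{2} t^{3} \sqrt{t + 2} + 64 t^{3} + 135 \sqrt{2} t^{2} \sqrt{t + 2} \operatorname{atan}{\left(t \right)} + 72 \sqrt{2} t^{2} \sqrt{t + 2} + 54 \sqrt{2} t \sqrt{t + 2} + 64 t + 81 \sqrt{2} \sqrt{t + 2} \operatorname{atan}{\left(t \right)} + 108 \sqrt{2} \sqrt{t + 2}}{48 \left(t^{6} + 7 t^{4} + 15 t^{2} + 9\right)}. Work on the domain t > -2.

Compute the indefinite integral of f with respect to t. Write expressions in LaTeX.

Check any antiderivative F(t) by computing F'(t) and comparing it with f(t).
Check: d/dt[\frac{t \sqrt{\frac{t}{2} + 1} \operatorname{atan}{\left(t \right)}}{4} + \frac{\sqrt{\frac{t}{2} + 1} \operatorname{atan}{\left(t \right)}}{2} - \frac{4}{6 t^{2} + 18}] = \frac{9 \sqrt{2} t^{7} \operatorname{atan}{\left(t \right)} + 18 \sqrt{2} t^{6} \operatorname{atan}{\left(t \right)} + 6 \sqrt{2} t^{6} + 63 \sqrt{2} t^{5} \operatorname{atan}{\left(t \right)} + 24 \sqrt{2} t^{5} + 126 \sqrt{2} t^{4} \operatorname{atan}{\left(t \right)} + 60 \sqrt{2} t^{4} + 64 t^{3} \sqrt{t + 2} + 135 \sqrt{2} t^{3} \operatorname{atan}{\left(t \right)} + 144 \sqrt{2} t^{3} + 270 \sqrt{2} t^{2} \operatorname{atan}{\left(t \right)} + 198 \sqrt{2} t^{2} + 64 t \sqrt{t + 2} + 81 \sqrt{2} t \operatorname{atan}{\left(t \right)} + 216 \sqrt{2} t + 162 \sqrt{2} \operatorname{atan}{\left(t \right)} + 216 \sqrt{2}}{48 t^{6} \sqrt{t + 2} + 336 t^{4} \sqrt{t + 2} + 720 t^{2} \sqrt{t + 2} + 432 \sqrt{t + 2}}, which equals f(t).

F(t) = \frac{t \sqrt{\frac{t}{2} + 1} \operatorname{atan}{\left(t \right)}}{4} + \frac{\sqrt{\frac{t}{2} + 1} \operatorname{atan}{\left(t \right)}}{2} - \frac{4}{6 t^{2} + 18} + C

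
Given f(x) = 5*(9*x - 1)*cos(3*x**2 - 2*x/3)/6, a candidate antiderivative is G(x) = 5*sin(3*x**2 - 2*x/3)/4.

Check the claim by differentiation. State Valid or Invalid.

d/dx[G] = 15*x*cos(3*x**2 - 2*x/3)/2 - 5*cos(3*x**2 - 2*x/3)/6
This equals f(x) exactly, so the claim holds.

Valid - the claim checks out under differentiation.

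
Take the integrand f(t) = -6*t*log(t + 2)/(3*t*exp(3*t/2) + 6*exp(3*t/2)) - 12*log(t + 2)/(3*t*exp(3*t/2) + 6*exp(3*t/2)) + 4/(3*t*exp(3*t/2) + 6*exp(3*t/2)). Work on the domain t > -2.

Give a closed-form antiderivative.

Recognize the product-rule pattern: f = u'v + uv' with u = 4*exp(-3*t/2)/3, v = log(t + 2), so integration by parts undoes it.
Check: d/dt[4*exp(-3*t/2)*log(t + 2)/3] = (-6*t*log(t + 2) - 12*log(t + 2) + 4)/(3*t*exp(3*t/2) + 6*exp(3*t/2)), which equals f(t).

An antiderivative is F(t) = 4*exp(-3*t/2)*log(t + 2)/3.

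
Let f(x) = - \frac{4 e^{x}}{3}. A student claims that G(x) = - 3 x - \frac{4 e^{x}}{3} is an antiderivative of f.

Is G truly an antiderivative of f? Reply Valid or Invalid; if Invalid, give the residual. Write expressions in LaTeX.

Invalid: d/dx[G] - f = -3, which is not 0.

d/dx[G] = - \frac{4 e^{x}}{3} - 3
d/dx[G] - f(x) = -3 != 0.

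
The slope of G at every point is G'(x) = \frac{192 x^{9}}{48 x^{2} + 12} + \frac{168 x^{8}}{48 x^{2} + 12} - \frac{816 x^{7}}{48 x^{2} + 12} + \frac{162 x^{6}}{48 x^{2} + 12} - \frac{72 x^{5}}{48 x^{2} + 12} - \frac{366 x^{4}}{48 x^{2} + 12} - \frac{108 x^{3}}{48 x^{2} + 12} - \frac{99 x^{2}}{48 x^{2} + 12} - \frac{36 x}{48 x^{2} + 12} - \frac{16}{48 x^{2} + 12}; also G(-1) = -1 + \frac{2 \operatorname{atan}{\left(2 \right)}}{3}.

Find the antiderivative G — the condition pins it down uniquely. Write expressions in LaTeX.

G(x) = \frac{3 x^{2} \left(- x^{2} - x + 6\right) \left(- 2 x^{4} - 2 x - 1\right) - 8 \operatorname{atan}{\left(2 x \right)} + 6}{12}

The integrand splits into summands that can be handled one at a time.
A general antiderivative is \left(- x^{4} - x - \frac{1}{2}\right) \left(- \frac{x^{4}}{2} - \frac{x^{3}}{2} + 3 x^{2}\right) - \frac{2 \operatorname{atan}{\left(2 x \right)}}{3} + C.
The condition gives C = -1 + \frac{2 \operatorname{atan}{\left(2 \right)}}{3} - (- \frac{3}{2} + \frac{2 \operatorname{atan}{\left(2 \right)}}{3}) = \frac{1}{2}.
So G(x) = \frac{3 x^{2} \left(- x^{2} - x + 6\right) \left(- 2 x^{4} - 2 x - 1\right) - 8 \operatorname{atan}{\left(2 x \right)} + 6}{12}.
Check: d/dx[\frac{3 x^{2} \left(- x^{2} - x + 6\right) \left(- 2 x^{4} - 2 x - 1\right) - 8 \operatorname{atan}{\left(2 x \right)} + 6}{12}] = \frac{192 x^{9} + 168 x^{8} - 816 x^{7} + 162 x^{6} - 72 x^{5} - 366 x^{4} - 108 x^{3} - 99 x^{2} - 36 x - 16}{48 x^{2} + 12}, which equals G'(x).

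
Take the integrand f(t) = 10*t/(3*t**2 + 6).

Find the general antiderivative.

F(t) = 5*log(t**2/2 + 1)/3 + C

f matches the chain-rule pattern g'(h)*h' with inner function h(t) = t**2/2 + 1; substituting u = h(t) collapses the integral.
Check: d/dt[5*log(t**2/2 + 1)/3] = 10*t/(3*t**2 + 6) = f(t).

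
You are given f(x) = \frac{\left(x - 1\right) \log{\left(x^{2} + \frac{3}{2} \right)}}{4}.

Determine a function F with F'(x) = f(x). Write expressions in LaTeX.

Since d/dx undoes antidifferentiation here, F'(x) = f(x) is required of F(x).
Check: d/dx[\frac{- 2 x^{2} + 2 x \left(x - 2\right) \log{\left(x^{2} + \frac{3}{2} \right)} + 8 x + 3 \log{\left(x^{2} + \frac{3}{2} \right)} - 4 \sqrt{6} \operatorname{atan}{\left(\frac{\sqrt{6} x}{3} \right)}}{16}] = \frac{x \log{\left(x^{2} + \frac{3}{2} \right)}}{4} - \frac{\log{\left(x^{2} + \frac{3}{2} \right)}}{4}, which equals f(x).

An antiderivative is F(x) = \frac{- 2 x^{2} + 2 x \left(x - 2\right) \log{\left(x^{2} + \frac{3}{2} \right)} + 8 x + 3 \log{\left(x^{2} + \frac{3}{2} \right)} - 4 \sqrt{6} \operatorname{atan}{\left(\frac{\sqrt{6} x}{3} \right)}}{16}.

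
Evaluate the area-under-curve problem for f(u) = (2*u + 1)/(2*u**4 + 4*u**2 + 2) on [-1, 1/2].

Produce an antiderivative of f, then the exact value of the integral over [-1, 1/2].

Antiderivative: F(u) = (u**2*atan(u) + u + atan(u) - 2)/(4*u**2 + 4); value = 3/40 + atan(1/2)/4 + pi/16

A candidate is checked by its d/du: the result must match f(u).
F(u) = (u**2*atan(u) + u + atan(u) - 2)/(4*u**2 + 4) is an antiderivative of f.
Check: d/du[(u**2*atan(u) + u + atan(u) - 2)/(4*u**2 + 4)] = (2*u + 1)/(2*u**4 + 4*u**2 + 2) = f(u).
F(1/2) = -3/10 + atan(1/2)/4; F(-1) = -3/8 - pi/16.
Integral = F(1/2) - F(-1) = 3/40 + atan(1/2)/4 + pi/16.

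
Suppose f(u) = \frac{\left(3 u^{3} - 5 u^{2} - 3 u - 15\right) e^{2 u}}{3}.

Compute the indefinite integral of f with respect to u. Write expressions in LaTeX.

Recognize the product-rule pattern: f = v'r + vr' with v = \frac{u^{3}}{2} - \frac{19 u^{2}}{12} + \frac{13 u}{12} - \frac{73}{24}, r = e^{2 u}, so integration by parts undoes it.
Check: d/du[\frac{\left(12 u^{3} - 38 u^{2} + 26 u - 73\right) e^{2 u}}{24}] = u^{3} e^{2 u} - \frac{5 u^{2} e^{2 u}}{3} - u e^{2 u} - 5 e^{2 u}, which equals f(u).

F(u) = \frac{\left(12 u^{3} - 38 u^{2} + 26 u - 73\right) e^{2 u}}{24} + C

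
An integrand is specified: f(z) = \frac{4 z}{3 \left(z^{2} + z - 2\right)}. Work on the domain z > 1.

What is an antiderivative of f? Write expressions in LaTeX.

The denominator factors as 3 \left(z - 1\right) \left(z + 2\right); partial fractions split f into directly integrable pieces: \frac{8}{9 \left(z + 2\right)} + \frac{4}{9 \left(z - 1\right)}.
Check: d/dz[\frac{4 \log{\left(z - 1 \right)}}{9} + \frac{8 \log{\left(z + 2 \right)}}{9}] = \frac{4 z}{3 z^{2} + 3 z - 6}, which equals f(z).

An antiderivative is F(z) = \frac{4 \log{\left(z - 1 \right)}}{9} + \frac{8 \log{\left(z + 2 \right)}}{9}.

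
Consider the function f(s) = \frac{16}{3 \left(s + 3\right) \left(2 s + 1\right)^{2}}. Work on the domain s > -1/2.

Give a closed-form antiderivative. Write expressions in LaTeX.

Factor the denominator (3 \left(s + 3\right) \left(2 s + 1\right)^{2}) and decompose: f = - \frac{32}{75 \left(2 s + 1\right)} + \frac{32}{15 \left(2 s + 1\right)^{2}} + \frac{16}{75 \left(s + 3\right)}; each piece integrates to a log, atan, or power term.
Check: d/ds[- \frac{16 \left(2 s \log{\left(s + \frac{1}{2} \right)} - 2 s \log{\left(s + 3 \right)} + \log{\left(s + \frac{1}{2} \right)} - \log{\left(s + 3 \right)} + 5\right)}{75 \left(2 s + 1\right)}] = \frac{16}{12 s^{3} + 48 s^{2} + 39 s + 9}, which equals f(s).

An antiderivative is F(s) = - \frac{16 \left(2 s \log{\left(s + \frac{1}{2} \right)} - 2 s \log{\left(s + 3 \right)} + \log{\left(s + \frac{1}{2} \right)} - \log{\left(s + 3 \right)} + 5\right)}{75 \left(2 s + 1\right)}.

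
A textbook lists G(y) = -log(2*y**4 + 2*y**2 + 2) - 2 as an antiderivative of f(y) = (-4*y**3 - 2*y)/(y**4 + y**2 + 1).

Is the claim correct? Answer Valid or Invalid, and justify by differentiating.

Valid: G'(y) = f(y).

d/dy[G] = (-4*y**3 - 2*y)/(y**4 + y**2 + 1)
This equals f(y) exactly, so the claim holds.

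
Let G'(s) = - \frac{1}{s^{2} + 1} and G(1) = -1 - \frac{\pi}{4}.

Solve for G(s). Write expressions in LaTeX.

G(s) = - \operatorname{atan}{\left(s \right)} - 1

Differentiate the proposed G(s) back; it has to land on the given G'(s).
A general antiderivative is - \operatorname{atan}{\left(s \right)} + C.
The condition gives C = -1 - \frac{\pi}{4} - (- \frac{\pi}{4}) = -1.
So G(s) = - \operatorname{atan}{\left(s \right)} - 1.
Check: d/ds[- \operatorname{atan}{\left(s \right)} - 1] = - \frac{1}{s^{2} + 1} = G'(s).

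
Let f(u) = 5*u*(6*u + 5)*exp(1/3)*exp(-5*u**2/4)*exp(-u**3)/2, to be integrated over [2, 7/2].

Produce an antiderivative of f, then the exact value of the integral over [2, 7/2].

Antiderivative: F(u) = -5*exp(-u**3 - 5*u**2/4 + 1/3); value = -5*exp(-2777/48) + 5*exp(-38/3)

f matches the chain-rule pattern g'(h)*h' with inner function h(u) = -u**3 - 5*u**2/4 + 1/3; substituting w = h(u) collapses the integral.
F(u) = -5*exp(-u**3 - 5*u**2/4 + 1/3) is an antiderivative of f.
Check: d/du[-5*exp(-u**3 - 5*u**2/4 + 1/3)] = (30*u**2 + 25*u)*exp(1/3)*exp(-5*u**2/4)*exp(-u**3)/2, which equals f(u).
F(7/2) = -5*exp(-2777/48); F(2) = -5*exp(-38/3).
Integral = F(7/2) - F(2) = -5*exp(-2777/48) + 5*exp(-38/3).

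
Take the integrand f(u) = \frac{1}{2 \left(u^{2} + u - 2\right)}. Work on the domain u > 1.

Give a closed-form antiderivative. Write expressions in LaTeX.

An antiderivative is F(u) = \frac{\log{\left(u - 1 \right)}}{6} - \frac{\log{\left(u + 2 \right)}}{6}.

The denominator factors as 2 \left(u - 1\right) \left(u + 2\right); partial fractions split f into directly integrable pieces: - \frac{1}{6 \left(u + 2\right)} + \frac{1}{6 \left(u - 1\right)}.
Check: d/du[\frac{\log{\left(u - 1 \right)}}{6} - \frac{\log{\left(u + 2 \right)}}{6}] = \frac{1}{2 u^{2} + 2 u - 4}, which equals f(u).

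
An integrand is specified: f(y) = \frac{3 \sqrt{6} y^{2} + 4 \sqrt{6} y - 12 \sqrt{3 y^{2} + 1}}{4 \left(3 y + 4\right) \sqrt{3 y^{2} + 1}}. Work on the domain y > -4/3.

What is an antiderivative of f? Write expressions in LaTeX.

Whatever form F(y) takes, F'(y) = f(y) is non-negotiable.
Check: d/dy[\frac{\sqrt{2 y^{2} + \frac{2}{3}}}{4} - \log{\left(\frac{3 y}{2} + 2 \right)}] = \frac{3 \sqrt{6} y^{2} + 4 \sqrt{6} y - 12 \sqrt{3 y^{2} + 1}}{12 y \sqrt{3 y^{2} + 1} + 16 \sqrt{3 y^{2} + 1}}, which equals f(y).

An antiderivative is F(y) = \frac{\sqrt{2 y^{2} + \frac{2}{3}}}{4} - \log{\left(\frac{3 y}{2} + 2 \right)}.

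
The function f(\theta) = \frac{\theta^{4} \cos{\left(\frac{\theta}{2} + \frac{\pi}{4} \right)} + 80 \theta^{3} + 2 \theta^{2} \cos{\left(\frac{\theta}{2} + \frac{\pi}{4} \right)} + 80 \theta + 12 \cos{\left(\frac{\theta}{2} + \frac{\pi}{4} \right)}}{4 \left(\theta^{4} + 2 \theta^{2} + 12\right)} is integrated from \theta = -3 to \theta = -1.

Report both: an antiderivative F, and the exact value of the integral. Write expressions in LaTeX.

Antiderivative: F(\theta) = \frac{10 \log{\left(\frac{\theta^{4}}{2} + \theta^{2} + 6 \right)} + \sin{\left(\frac{\theta}{2} + \frac{\pi}{4} \right)}}{2}; value = - 5 \log{\left(\frac{111}{2} \right)} + \frac{\cos{\left(\frac{1}{2} + \frac{\pi}{4} \right)}}{2} - \frac{\cos{\left(\frac{\pi}{4} + \frac{3}{2} \right)}}{2} + 5 \log{\left(\frac{15}{2} \right)}

An antiderivative F(\theta) passes only if d/d\theta[F] lands on f(\theta) exactly.
F(\theta) = \frac{10 \log{\left(\frac{\theta^{4}}{2} + \theta^{2} + 6 \right)} + \sin{\left(\frac{\theta}{2} + \frac{\pi}{4} \right)}}{2} is an antiderivative of f.
Check: d/d\theta[\frac{10 \log{\left(\frac{\theta^{4}}{2} + \theta^{2} + 6 \right)} + \sin{\left(\frac{\theta}{2} + \frac{\pi}{4} \right)}}{2}] = \frac{\theta^{4} \cos{\left(\frac{\theta}{2} + \frac{\pi}{4} \right)} + 80 \theta^{3} + 2 \theta^{2} \cos{\left(\frac{\theta}{2} + \frac{\pi}{4} \right)} + 80 \theta + 12 \cos{\left(\frac{\theta}{2} + \frac{\pi}{4} \right)}}{4 \theta^{4} + 8 \theta^{2} + 48}, which equals f(\theta).
F(-1) = \frac{\cos{\left(\frac{1}{2} + \frac{\pi}{4} \right)}}{2} + 5 \log{\left(\frac{15}{2} \right)}; F(-3) = \frac{\cos{\left(\frac{\pi}{4} + \frac{3}{2} \right)}}{2} + 5 \log{\left(\frac{111}{2} \right)}.
Integral = F(-1) - F(-3) = - 5 \log{\left(\frac{111}{2} \right)} + \frac{\cos{\left(\frac{1}{2} + \frac{\pi}{4} \right)}}{2} - \frac{\cos{\left(\frac{\pi}{4} + \frac{3}{2} \right)}}{2} + 5 \log{\left(\frac{15}{2} \right)}.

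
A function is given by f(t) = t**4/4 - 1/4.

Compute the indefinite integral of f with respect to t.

F(t) = t**5/20 - t/4 + C

A first test for any F(t): its t-derivative must equal f(t) identically.
Check: d/dt[t**5/20 - t/4] = t**4/4 - 1/4 = f(t).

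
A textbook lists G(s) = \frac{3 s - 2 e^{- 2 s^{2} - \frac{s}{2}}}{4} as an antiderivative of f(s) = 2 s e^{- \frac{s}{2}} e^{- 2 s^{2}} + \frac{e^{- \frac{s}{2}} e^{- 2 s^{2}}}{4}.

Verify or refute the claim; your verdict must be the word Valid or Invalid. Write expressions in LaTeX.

Invalid: d/ds[G] - f = \frac{3}{4}, which is not 0.

d/ds[G] = \frac{\left(8 s + 3 e^{\frac{s}{2}} e^{2 s^{2}} + 1\right) e^{- \frac{s}{2}} e^{- 2 s^{2}}}{4}
d/ds[G] - f(s) = \frac{3}{4} != 0.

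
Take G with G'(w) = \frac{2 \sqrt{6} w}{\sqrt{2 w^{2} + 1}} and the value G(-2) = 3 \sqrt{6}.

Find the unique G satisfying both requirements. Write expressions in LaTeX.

G(w) = \sqrt{6} \sqrt{2 w^{2} + 1}

G'(w) matches the chain-rule pattern g'(h)*h' with inner function h(w) = 3 w^{2} + \frac{3}{2}; substituting u = h(w) collapses the integral.
A general antiderivative is 2 \sqrt{3 w^{2} + \frac{3}{2}} + C.
The condition gives C = 3 \sqrt{6} - (3 \sqrt{6}) = 0.
So G(w) = \sqrt{6} \sqrt{2 w^{2} + 1}.
Check: d/dw[\sqrt{6} \sqrt{2 w^{2} + 1}] = \frac{2 \sqrt{6} w}{\sqrt{2 w^{2} + 1}} = G'(w).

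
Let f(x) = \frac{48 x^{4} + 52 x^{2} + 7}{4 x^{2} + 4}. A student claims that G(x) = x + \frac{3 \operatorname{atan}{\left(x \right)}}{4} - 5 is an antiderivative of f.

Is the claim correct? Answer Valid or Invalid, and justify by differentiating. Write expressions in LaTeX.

Invalid: d/dx[G] - f = - 12 x^{2}, which is not 0.

d/dx[G] = \frac{4 x^{2} + 7}{4 x^{2} + 4}
d/dx[G] - f(x) = - 12 x^{2} != 0.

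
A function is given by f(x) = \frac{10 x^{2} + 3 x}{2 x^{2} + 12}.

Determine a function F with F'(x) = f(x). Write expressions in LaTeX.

For F(x) to be correct the identity F'(x) - f(x) = 0 must hold.
Check: d/dx[\frac{20 x + 3 \log{\left(x^{2} + 6 \right)} - 20 \sqrt{6} \operatorname{atan}{\left(\frac{\sqrt{6} x}{6} \right)}}{4}] = \frac{10 x^{2} + 3 x}{2 x^{2} + 12} = f(x).

An antiderivative is F(x) = \frac{20 x + 3 \log{\left(x^{2} + 6 \right)} - 20 \sqrt{6} \operatorname{atan}{\left(\frac{\sqrt{6} x}{6} \right)}}{4}.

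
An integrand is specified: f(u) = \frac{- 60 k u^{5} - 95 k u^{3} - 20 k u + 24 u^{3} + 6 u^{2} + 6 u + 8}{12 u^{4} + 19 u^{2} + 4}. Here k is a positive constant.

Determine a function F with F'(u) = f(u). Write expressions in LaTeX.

Whatever form F(u) takes, F'(u) = f(u) is non-negotiable.
Check: d/du[- \frac{5 k u^{2} - 2 \log{\left(\frac{u^{2}}{2} + \frac{2}{3} \right)} - 2 \operatorname{atan}{\left(2 u \right)}}{2}] = \frac{- 60 k u^{5} - 95 k u^{3} - 20 k u + 24 u^{3} + 6 u^{2} + 6 u + 8}{12 u^{4} + 19 u^{2} + 4} = f(u).

An antiderivative is F(u) = - \frac{5 k u^{2} - 2 \log{\left(\frac{u^{2}}{2} + \frac{2}{3} \right)} - 2 \operatorname{atan}{\left(2 u \right)}}{2}.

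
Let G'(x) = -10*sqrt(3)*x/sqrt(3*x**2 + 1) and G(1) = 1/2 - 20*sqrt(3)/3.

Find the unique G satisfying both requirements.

G(x) = 1/2 - 5*sqrt(4*x**2 + 4/3)

The substitution u = 4*x**2 + 4/3 works: G'(x) is exactly (dG/du)*(du/dx) for that inner function.
A general antiderivative is -5*sqrt(4*x**2 + 4/3) + C.
The condition gives C = 1/2 - 20*sqrt(3)/3 - (-20*sqrt(3)/3) = 1/2.
So G(x) = 1/2 - 5*sqrt(4*x**2 + 4/3).
Check: d/dx[1/2 - 5*sqrt(4*x**2 + 4/3)] = -10*sqrt(3)*x/sqrt(3*x**2 + 1) = G'(x).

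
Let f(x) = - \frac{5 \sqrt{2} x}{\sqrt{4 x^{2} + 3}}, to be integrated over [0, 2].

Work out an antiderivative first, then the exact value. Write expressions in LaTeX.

f matches the chain-rule pattern g'(h)*h' with inner function h(x) = 2 x^{2} + \frac{3}{2}; substituting u = h(x) collapses the integral.
F(x) = - \frac{5 \sqrt{2} \sqrt{4 x^{2} + 3}}{4} is an antiderivative of f.
Check: d/dx[- \frac{5 \sqrt{2} \sqrt{4 x^{2} + 3}}{4}] = - \frac{5 \sqrt{2} x}{\sqrt{4 x^{2} + 3}} = f(x).
F(2) = - \frac{5 \sqrt{38}}{4}; F(0) = - \frac{5 \sqrt{6}}{4}.
Integral = F(2) - F(0) = - \frac{5 \sqrt{38}}{4} + \frac{5 \sqrt{6}}{4}.

Antiderivative: F(x) = - \frac{5 \sqrt{2} \sqrt{4 x^{2} + 3}}{4}; value = - \frac{5 \sqrt{38}}{4} + \frac{5 \sqrt{6}}{4}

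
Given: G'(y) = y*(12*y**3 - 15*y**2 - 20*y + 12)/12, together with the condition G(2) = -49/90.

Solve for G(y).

Recover the given G'(y) by differentiating a candidate G(y); any mismatch rules it out.
A general antiderivative is y**5/5 - 5*y**4/16 - 5*y**3/9 + y**2/2 + C.
The condition gives C = -49/90 - (-47/45) = 1/2.
So G(y) = (144*y**5 - 225*y**4 - 400*y**3 + 360*y**2 + 360)/720.
Check: d/dy[(144*y**5 - 225*y**4 - 400*y**3 + 360*y**2 + 360)/720] = y**4 - 5*y**3/4 - 5*y**2/3 + y, which equals G'(y).

G(y) = (144*y**5 - 225*y**4 - 400*y**3 + 360*y**2 + 360)/720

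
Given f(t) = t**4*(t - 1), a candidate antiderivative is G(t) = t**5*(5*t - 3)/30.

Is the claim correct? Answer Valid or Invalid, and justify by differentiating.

Invalid: d/dt[G] - f = t**4/2, which is not 0.

d/dt[G] = t**5 - t**4/2
d/dt[G] - f(t) = t**4/2 != 0.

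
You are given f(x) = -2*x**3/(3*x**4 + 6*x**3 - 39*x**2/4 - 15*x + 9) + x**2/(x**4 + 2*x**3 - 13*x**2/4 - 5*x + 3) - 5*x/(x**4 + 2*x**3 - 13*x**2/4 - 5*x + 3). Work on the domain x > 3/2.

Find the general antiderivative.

F(x) = -2*(1125*x*log(x - 3/2) - 686*x*log(x - 1/2) + 786*x*log(x + 2) + 2250*log(x - 3/2) - 1372*log(x - 1/2) + 1572*log(x + 2) + 4060)/(3675*(x + 2)) + C

Factor the denominator (3*(x + 2)**2*(2*x - 3)*(2*x - 1)) and decompose: f = 56/(75*(2*x - 1)) - 60/(49*(2*x - 3)) - 524/(1225*(x + 2)) + 232/(105*(x + 2)**2); each piece integrates to a log, atan, or power term.
Check: d/dx[-2*(1125*x*log(x - 3/2) - 686*x*log(x - 1/2) + 786*x*log(x + 2) + 2250*log(x - 3/2) - 1372*log(x - 1/2) + 1572*log(x + 2) + 4060)/(3675*(x + 2))] = (-8*x**3 + 12*x**2 - 60*x)/(12*x**4 + 24*x**3 - 39*x**2 - 60*x + 36), which equals f(x).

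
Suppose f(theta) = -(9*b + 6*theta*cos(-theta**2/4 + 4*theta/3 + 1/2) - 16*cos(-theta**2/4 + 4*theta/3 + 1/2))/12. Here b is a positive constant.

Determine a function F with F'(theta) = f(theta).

An antiderivative is F(theta) = -3*b*theta/4 + sin(-theta**2/4 + 4*theta/3 + 1/2).

For F(theta) to be correct the identity F'(theta) - f(theta) = 0 must hold.
Check: d/dtheta[-3*b*theta/4 + sin(-theta**2/4 + 4*theta/3 + 1/2)] = -3*b/4 - theta*cos(-theta**2/4 + 4*theta/3 + 1/2)/2 + 4*cos(-theta**2/4 + 4*theta/3 + 1/2)/3, which equals f(theta).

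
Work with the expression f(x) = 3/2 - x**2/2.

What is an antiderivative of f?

An antiderivative is F(x) = -x**3/6 + 3*x/2.

For F(x) to be correct the identity F'(x) - f(x) = 0 must hold.
Check: d/dx[-x**3/6 + 3*x/2] = 3/2 - x**2/2 = f(x).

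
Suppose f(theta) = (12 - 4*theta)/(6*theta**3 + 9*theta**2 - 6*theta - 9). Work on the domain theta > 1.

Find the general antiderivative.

F(theta) = 4*log(theta - 1)/15 - 8*log(theta + 1)/3 + 12*log(theta + 3/2)/5 + C

Factor the denominator (3*(theta - 1)*(theta + 1)*(2*theta + 3)) and decompose: f = 24/(5*(2*theta + 3)) - 8/(3*(theta + 1)) + 4/(15*(theta - 1)); each piece integrates to a log, atan, or power term.
Check: d/dtheta[4*log(theta - 1)/15 - 8*log(theta + 1)/3 + 12*log(theta + 3/2)/5] = (12 - 4*theta)/(6*theta**3 + 9*theta**2 - 6*theta - 9) = f(theta).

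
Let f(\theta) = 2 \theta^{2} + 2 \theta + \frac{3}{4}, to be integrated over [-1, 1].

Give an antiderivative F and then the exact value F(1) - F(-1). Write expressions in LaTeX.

Antiderivative: F(\theta) = \frac{2 \theta^{3}}{3} + \theta^{2} + \frac{3 \theta}{4}; value = \frac{17}{6}

The integrand splits into summands that can be handled one at a time.
F(\theta) = \frac{2 \theta^{3}}{3} + \theta^{2} + \frac{3 \theta}{4} is an antiderivative of f.
Check: d/d\theta[\frac{2 \theta^{3}}{3} + \theta^{2} + \frac{3 \theta}{4}] = 2 \theta^{2} + 2 \theta + \frac{3}{4} = f(\theta).
F(1) = \frac{29}{12}; F(-1) = - \frac{5}{12}.
Integral = F(1) - F(-1) = \frac{17}{6}.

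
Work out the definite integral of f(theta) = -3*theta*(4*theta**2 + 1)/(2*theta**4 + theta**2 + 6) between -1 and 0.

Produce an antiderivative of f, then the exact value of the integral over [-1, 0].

The substitution u = 2*theta**4 + theta**2 + 6 works: f is exactly (dF/du)*(du/dtheta) for that inner function.
F(theta) = -3*log(2*theta**4 + theta**2 + 6)/2 is an antiderivative of f.
Check: d/dtheta[-3*log(2*theta**4 + theta**2 + 6)/2] = (-12*theta**3 - 3*theta)/(2*theta**4 + theta**2 + 6), which equals f(theta).
F(0) = -3*log(6)/2; F(-1) = -3*log(9)/2.
Integral = F(0) - F(-1) = -3*log(6)/2 + 3*log(9)/2.

Antiderivative: F(theta) = -3*log(2*theta**4 + theta**2 + 6)/2; value = -3*log(6)/2 + 3*log(9)/2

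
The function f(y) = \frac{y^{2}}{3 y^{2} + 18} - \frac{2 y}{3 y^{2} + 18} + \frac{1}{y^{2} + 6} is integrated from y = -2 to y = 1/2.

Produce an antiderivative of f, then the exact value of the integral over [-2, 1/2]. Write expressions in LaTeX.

Antiderivative: F(y) = \frac{y}{3} - \frac{\log{\left(y^{2} + 6 \right)}}{3} - \frac{\sqrt{6} \operatorname{atan}{\left(\frac{\sqrt{6} y}{6} \right)}}{6}; value = - \frac{\log{\left(\frac{25}{4} \right)}}{3} - \frac{\sqrt{6} \operatorname{atan}{\left(\frac{\sqrt{6}}{3} \right)}}{6} - \frac{\sqrt{6} \operatorname{atan}{\left(\frac{\sqrt{6}}{12} \right)}}{6} + \frac{\log{\left(10 \right)}}{3} + \frac{5}{6}

Integrate term by term and add the pieces.
F(y) = \frac{y}{3} - \frac{\log{\left(y^{2} + 6 \right)}}{3} - \frac{\sqrt{6} \operatorname{atan}{\left(\frac{\sqrt{6} y}{6} \right)}}{6} is an antiderivative of f.
Check: d/dy[\frac{y}{3} - \frac{\log{\left(y^{2} + 6 \right)}}{3} - \frac{\sqrt{6} \operatorname{atan}{\left(\frac{\sqrt{6} y}{6} \right)}}{6}] = \frac{y^{2} - 2 y + 3}{3 y^{2} + 18}, which equals f(y).
F(1/2) = - \frac{\log{\left(\frac{25}{4} \right)}}{3} - \frac{\sqrt{6} \operatorname{atan}{\left(\frac{\sqrt{6}}{12} \right)}}{6} + \frac{1}{6}; F(-2) = - \frac{\log{\left(10 \right)}}{3} - \frac{2}{3} + \frac{\sqrt{6} \operatorname{atan}{\left(\frac{\sqrt{6}}{3} \right)}}{6}.
Integral = F(1/2) - F(-2) = - \frac{\log{\left(\frac{25}{4} \right)}}{3} - \frac{\sqrt{6} \operatorname{atan}{\left(\frac{\sqrt{6}}{3} \right)}}{6} - \frac{\sqrt{6} \operatorname{atan}{\left(\frac{\sqrt{6}}{12} \right)}}{6} + \frac{\log{\left(10 \right)}}{3} + \frac{5}{6}.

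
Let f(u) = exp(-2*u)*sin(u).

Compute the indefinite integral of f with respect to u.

F(u) = (-2*sin(u) - cos(u))*exp(-2*u)/5 + C

Since d/du undoes antidifferentiation here, F'(u) = f(u) is required of F(u).
Check: d/du[(-2*sin(u) - cos(u))*exp(-2*u)/5] = exp(-2*u)*sin(u) = f(u).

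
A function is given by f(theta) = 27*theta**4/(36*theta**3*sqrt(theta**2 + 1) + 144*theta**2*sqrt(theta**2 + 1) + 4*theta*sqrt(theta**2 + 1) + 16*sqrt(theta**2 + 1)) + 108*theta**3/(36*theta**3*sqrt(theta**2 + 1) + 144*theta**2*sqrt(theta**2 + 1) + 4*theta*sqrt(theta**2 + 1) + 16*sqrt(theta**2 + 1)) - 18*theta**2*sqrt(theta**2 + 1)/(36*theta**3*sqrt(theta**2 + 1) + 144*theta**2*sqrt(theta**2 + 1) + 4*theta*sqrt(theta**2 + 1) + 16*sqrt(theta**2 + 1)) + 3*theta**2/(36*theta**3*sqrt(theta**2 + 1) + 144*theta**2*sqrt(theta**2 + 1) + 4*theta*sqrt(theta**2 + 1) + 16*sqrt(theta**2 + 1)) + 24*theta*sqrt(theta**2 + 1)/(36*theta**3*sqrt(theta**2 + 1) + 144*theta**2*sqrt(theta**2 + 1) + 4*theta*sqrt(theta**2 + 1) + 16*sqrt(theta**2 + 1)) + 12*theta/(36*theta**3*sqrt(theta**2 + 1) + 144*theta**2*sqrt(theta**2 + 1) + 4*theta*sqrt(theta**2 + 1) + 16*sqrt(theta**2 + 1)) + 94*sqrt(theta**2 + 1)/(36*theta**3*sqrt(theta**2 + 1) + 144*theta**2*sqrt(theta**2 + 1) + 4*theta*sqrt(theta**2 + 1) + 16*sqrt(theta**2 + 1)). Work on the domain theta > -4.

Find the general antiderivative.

Integrate term by term and add the pieces.
Check: d/dtheta[3*sqrt(theta**2 + 1)/4 - log(theta + 4)/2 + 2*atan(3*theta)] = (27*theta**4 + 108*theta**3 - 18*theta**2*sqrt(theta**2 + 1) + 3*theta**2 + 24*theta*sqrt(theta**2 + 1) + 12*theta + 94*sqrt(theta**2 + 1))/(36*theta**3*sqrt(theta**2 + 1) + 144*theta**2*sqrt(theta**2 + 1) + 4*theta*sqrt(theta**2 + 1) + 16*sqrt(theta**2 + 1)), which equals f(theta).

F(theta) = 3*sqrt(theta**2 + 1)/4 - log(theta + 4)/2 + 2*atan(3*theta) + C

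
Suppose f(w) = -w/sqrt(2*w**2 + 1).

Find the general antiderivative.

F(w) = -sqrt(2*w**2 + 1)/2 + C

The substitution u = 2*w**2 + 1 works: f is exactly (dF/du)*(du/dw) for that inner function.
Check: d/dw[-sqrt(2*w**2 + 1)/2] = -w/sqrt(2*w**2 + 1) = f(w).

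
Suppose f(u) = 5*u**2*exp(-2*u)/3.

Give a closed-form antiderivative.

Recognize the product-rule pattern: f = v'r + vr' with v = -5*u**2/6 - 5*u/6 - 5/12, r = exp(-2*u), so integration by parts undoes it.
Check: d/du[(-10*u**2 - 10*u - 5)*exp(-2*u)/12] = 5*u**2*exp(-2*u)/3 = f(u).

An antiderivative is F(u) = (-10*u**2 - 10*u - 5)*exp(-2*u)/12.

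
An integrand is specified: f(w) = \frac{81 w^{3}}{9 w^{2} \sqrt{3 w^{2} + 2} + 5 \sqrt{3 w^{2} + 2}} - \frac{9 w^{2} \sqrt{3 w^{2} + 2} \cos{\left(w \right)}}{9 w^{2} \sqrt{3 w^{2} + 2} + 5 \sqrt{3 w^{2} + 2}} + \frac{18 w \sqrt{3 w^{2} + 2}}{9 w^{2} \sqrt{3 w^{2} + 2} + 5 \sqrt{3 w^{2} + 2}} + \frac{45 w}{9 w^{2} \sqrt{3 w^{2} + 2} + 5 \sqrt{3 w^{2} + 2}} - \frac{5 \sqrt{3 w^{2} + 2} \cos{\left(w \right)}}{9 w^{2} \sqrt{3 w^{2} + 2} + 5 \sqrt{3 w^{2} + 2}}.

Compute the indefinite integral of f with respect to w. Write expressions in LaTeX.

F(w) = 3 \sqrt{3 w^{2} + 2} + \log{\left(3 w^{2} + \frac{5}{3} \right)} - \sin{\left(w \right)} + C

The integrand splits into summands that can be handled one at a time.
Check: d/dw[3 \sqrt{3 w^{2} + 2} + \log{\left(3 w^{2} + \frac{5}{3} \right)} - \sin{\left(w \right)}] = \frac{81 w^{3} - 9 w^{2} \sqrt{3 w^{2} + 2} \cos{\left(w \right)} + 18 w \sqrt{3 w^{2} + 2} + 45 w - 5 \sqrt{3 w^{2} + 2} \cos{\left(w \right)}}{9 w^{2} \sqrt{3 w^{2} + 2} + 5 \sqrt{3 w^{2} + 2}}, which equals f(w).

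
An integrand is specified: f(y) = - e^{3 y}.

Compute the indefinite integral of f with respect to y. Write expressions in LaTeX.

F(y) = - \frac{e^{3 y}}{3} + C

A first test for any F(y): its y-derivative must equal f(y) identically.
Check: d/dy[- \frac{e^{3 y}}{3}] = - e^{3 y} = f(y).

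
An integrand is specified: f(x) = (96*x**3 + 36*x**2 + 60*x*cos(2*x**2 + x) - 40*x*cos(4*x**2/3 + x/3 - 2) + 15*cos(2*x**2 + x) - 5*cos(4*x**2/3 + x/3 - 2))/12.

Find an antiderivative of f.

Check any antiderivative F(x) by computing F'(x) and comparing it with f(x).
Check: d/dx[2*x**4 + x**3 + 5*sin(2*x**2 + x)/4 - 5*sin(4*x**2/3 + x/3 - 2)/4] = 8*x**3 + 3*x**2 + 5*x*cos(2*x**2 + x) - 10*x*cos(4*x**2/3 + x/3 - 2)/3 + 5*cos(2*x**2 + x)/4 - 5*cos(4*x**2/3 + x/3 - 2)/12, which equals f(x).

An antiderivative is F(x) = 2*x**4 + x**3 + 5*sin(2*x**2 + x)/4 - 5*sin(4*x**2/3 + x/3 - 2)/4.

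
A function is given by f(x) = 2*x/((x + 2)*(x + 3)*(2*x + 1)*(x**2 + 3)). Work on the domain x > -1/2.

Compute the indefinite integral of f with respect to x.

F(x) = -8*log(x + 1/2)/195 + 4*log(x + 2)/21 - log(x + 3)/10 - 9*log(x**2 + 3)/364 + 11*sqrt(3)*atan(sqrt(3)*x/3)/546 + C

The denominator factors as (x + 2)*(x + 3)*(2*x + 1)*(x**2 + 3); partial fractions split f into directly integrable pieces: -(9*x - 11)/(182*(x**2 + 3)) - 16/(195*(2*x + 1)) - 1/(10*(x + 3)) + 4/(21*(x + 2)).
Check: d/dx[-8*log(x + 1/2)/195 + 4*log(x + 2)/21 - log(x + 3)/10 - 9*log(x**2 + 3)/364 + 11*sqrt(3)*atan(sqrt(3)*x/3)/546] = 2*x/(2*x**5 + 11*x**4 + 23*x**3 + 39*x**2 + 51*x + 18), which equals f(x).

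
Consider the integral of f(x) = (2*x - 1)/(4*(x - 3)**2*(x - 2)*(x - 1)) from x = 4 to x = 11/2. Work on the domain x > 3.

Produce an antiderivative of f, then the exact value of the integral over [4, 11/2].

Antiderivative: F(x) = -11*log(x - 3)/16 + 3*log(x - 2)/4 - log(x - 1)/16 - 5/(8*x - 24); value = -11*log(5/2)/16 - 3*log(2)/4 - log(9/2)/16 + log(3)/16 + 3/8 + 3*log(7/2)/4

The denominator factors as 4*(x - 3)**2*(x - 2)*(x - 1); partial fractions split f into directly integrable pieces: -1/(16*(x - 1)) + 3/(4*(x - 2)) - 11/(16*(x - 3)) + 5/(8*(x - 3)**2).
F(x) = -11*log(x - 3)/16 + 3*log(x - 2)/4 - log(x - 1)/16 - 5/(8*x - 24) is an antiderivative of f.
Check: d/dx[-11*log(x - 3)/16 + 3*log(x - 2)/4 - log(x - 1)/16 - 5/(8*x - 24)] = (2*x - 1)/(4*x**4 - 36*x**3 + 116*x**2 - 156*x + 72), which equals f(x).
F(11/2) = -11*log(5/2)/16 - 1/4 - log(9/2)/16 + 3*log(7/2)/4; F(4) = -5/8 - log(3)/16 + 3*log(2)/4.
Integral = F(11/2) - F(4) = -11*log(5/2)/16 - 3*log(2)/4 - log(9/2)/16 + log(3)/16 + 3/8 + 3*log(7/2)/4.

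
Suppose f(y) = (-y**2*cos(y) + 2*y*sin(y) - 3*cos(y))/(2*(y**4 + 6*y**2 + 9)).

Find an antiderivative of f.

Recognize the product-rule pattern: f = u'v + uv' with u = -1/(4*(y**2/2 + 3/2)), v = sin(y), so integration by parts undoes it.
Check: d/dy[-sin(y)/(2*(y**2 + 3))] = (-y**2*cos(y) + 2*y*sin(y) - 3*cos(y))/(2*y**4 + 12*y**2 + 18), which equals f(y).

An antiderivative is F(y) = -sin(y)/(2*(y**2 + 3)).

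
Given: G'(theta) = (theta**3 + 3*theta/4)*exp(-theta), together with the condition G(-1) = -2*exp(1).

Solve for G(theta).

Recognize the product-rule pattern: G'(theta) = u'v + uv' with u = -theta**3 - 3*theta**2 - 27*theta/4 - 27/4, v = exp(-theta), so integration by parts undoes it.
A general antiderivative is (-4*theta**3 - 12*theta**2 - 27*theta - 27)*exp(-theta)/4 + C.
The condition gives C = -2*exp(1) - (-2*exp(1)) = 0.
So G(theta) = (-4*theta**3 - 12*theta**2 - 27*theta - 27)*exp(-theta)/4.
Check: d/dtheta[(-4*theta**3 - 12*theta**2 - 27*theta - 27)*exp(-theta)/4] = (4*theta**3 + 3*theta)*exp(-theta)/4, which equals G'(theta).

G(theta) = (-4*theta**3 - 12*theta**2 - 27*theta - 27)*exp(-theta)/4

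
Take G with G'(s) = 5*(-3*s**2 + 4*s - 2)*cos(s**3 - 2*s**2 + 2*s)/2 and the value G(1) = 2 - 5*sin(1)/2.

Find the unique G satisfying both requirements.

G(s) = 2 - 5*sin(s**3 - 2*s**2 + 2*s)/2

G'(s) matches the chain-rule pattern g'(h)*h' with inner function h(s) = s**3 - 2*s**2 + 2*s; substituting u = h(s) collapses the integral.
A general antiderivative is -5*sin(s**3 - 2*s**2 + 2*s)/2 + C.
The condition gives C = 2 - 5*sin(1)/2 - (-5*sin(1)/2) = 2.
So G(s) = 2 - 5*sin(s**3 - 2*s**2 + 2*s)/2.
Check: d/ds[2 - 5*sin(s**3 - 2*s**2 + 2*s)/2] = -15*s**2*cos(s**3 - 2*s**2 + 2*s)/2 + 10*s*cos(s**3 - 2*s**2 + 2*s) - 5*cos(s**3 - 2*s**2 + 2*s), which equals G'(s).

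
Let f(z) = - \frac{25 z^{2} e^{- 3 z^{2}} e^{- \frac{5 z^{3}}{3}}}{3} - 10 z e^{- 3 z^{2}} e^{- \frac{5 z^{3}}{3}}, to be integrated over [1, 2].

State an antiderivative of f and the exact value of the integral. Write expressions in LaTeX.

Antiderivative: F(z) = \frac{5 e^{- 3 z^{2}} e^{- \frac{5 z^{3}}{3}}}{3}; value = - \frac{5}{3 e^{\frac{14}{3}}} + \frac{5}{3 e^{\frac{76}{3}}}

The substitution u = - \frac{5 z^{3}}{3} - 3 z^{2} works: f is exactly (dF/du)*(du/dz) for that inner function.
F(z) = \frac{5 e^{- 3 z^{2}} e^{- \frac{5 z^{3}}{3}}}{3} is an antiderivative of f.
Check: d/dz[\frac{5 e^{- 3 z^{2}} e^{- \frac{5 z^{3}}{3}}}{3}] = \frac{\left(- 25 z^{2} - 30 z\right) e^{- 3 z^{2}} e^{- \frac{5 z^{3}}{3}}}{3}, which equals f(z).
F(2) = \frac{5}{3 e^{\frac{76}{3}}}; F(1) = \frac{5}{3 e^{\frac{14}{3}}}.
Integral = F(2) - F(1) = - \frac{5}{3 e^{\frac{14}{3}}} + \frac{5}{3 e^{\frac{76}{3}}}.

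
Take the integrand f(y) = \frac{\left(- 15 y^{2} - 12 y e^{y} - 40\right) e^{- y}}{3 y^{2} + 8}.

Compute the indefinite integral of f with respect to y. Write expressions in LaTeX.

Differentiate the proposed F(y) back; it has to land on f(y) exactly.
Check: d/dy[\left(- 2 e^{y} \log{\left(\frac{y^{2}}{2} + \frac{4}{3} \right)} + 5\right) e^{- y}] = \frac{- 15 y^{2} - 12 y e^{y} - 40}{3 y^{2} e^{y} + 8 e^{y}}, which equals f(y).

F(y) = \left(- 2 e^{y} \log{\left(\frac{y^{2}}{2} + \frac{4}{3} \right)} + 5\right) e^{- y} + C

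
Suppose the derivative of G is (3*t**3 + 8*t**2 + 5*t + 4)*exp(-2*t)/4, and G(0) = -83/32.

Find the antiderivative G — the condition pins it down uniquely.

G(t) = (-12*t**3 - 50*t**2 - 70*t - 32*exp(2*t) - 51)*exp(-2*t)/32

Recognize the product-rule pattern: G'(t) = u'v + uv' with u = -3*t**3/8 - 25*t**2/16 - 35*t/16 - 51/32, v = exp(-2*t), so integration by parts undoes it.
A general antiderivative is (-12*t**3 - 50*t**2 - 70*t - 51)*exp(-2*t)/32 + C.
The condition gives C = -83/32 - (-51/32) = -1.
So G(t) = (-12*t**3 - 50*t**2 - 70*t - 32*exp(2*t) - 51)*exp(-2*t)/32.
Check: d/dt[(-12*t**3 - 50*t**2 - 70*t - 32*exp(2*t) - 51)*exp(-2*t)/32] = (3*t**3 + 8*t**2 + 5*t + 4)*exp(-2*t)/4 = G'(t).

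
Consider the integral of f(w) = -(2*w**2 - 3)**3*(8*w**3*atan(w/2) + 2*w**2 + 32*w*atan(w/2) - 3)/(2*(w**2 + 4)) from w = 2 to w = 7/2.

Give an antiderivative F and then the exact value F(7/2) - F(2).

Antiderivative: F(w) = -(2*w**2 - 3)**4*atan(w/2)/4; value = -3418801*atan(7/4)/64 + 625*pi/16

Recognize the product-rule pattern: f = u'v + uv' with u = -4*(w**2 - 3/2)**4, v = atan(w/2), so integration by parts undoes it.
F(w) = -(2*w**2 - 3)**4*atan(w/2)/4 is an antiderivative of f.
Check: d/dw[-(2*w**2 - 3)**4*atan(w/2)/4] = (-64*w**9*atan(w/2) - 16*w**8 + 32*w**7*atan(w/2) + 96*w**6 + 720*w**5*atan(w/2) - 216*w**4 - 1512*w**3*atan(w/2) + 216*w**2 + 864*w*atan(w/2) - 81)/(2*w**2 + 8), which equals f(w).
F(7/2) = -3418801*atan(7/4)/64; F(2) = -625*pi/16.
Integral = F(7/2) - F(2) = -3418801*atan(7/4)/64 + 625*pi/16.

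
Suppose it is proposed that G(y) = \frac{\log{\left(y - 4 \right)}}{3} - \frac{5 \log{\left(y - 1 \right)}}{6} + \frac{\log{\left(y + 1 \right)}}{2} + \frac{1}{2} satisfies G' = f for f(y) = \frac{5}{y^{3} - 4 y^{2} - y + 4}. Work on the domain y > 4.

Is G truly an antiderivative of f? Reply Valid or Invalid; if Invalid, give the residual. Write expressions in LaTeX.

Valid: G'(y) = f(y).

d/dy[G] = \frac{5}{y^{3} - 4 y^{2} - y + 4}
This equals f(y) exactly, so the claim holds.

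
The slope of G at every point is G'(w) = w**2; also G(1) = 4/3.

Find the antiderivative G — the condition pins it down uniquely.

Differentiate the proposed G(w) back; it has to land on the given G'(w).
A general antiderivative is w**3/3 + C.
The condition gives C = 4/3 - (1/3) = 1.
So G(w) = (w**3 + 3)/3.
Check: d/dw[(w**3 + 3)/3] = w**2 = G'(w).

G(w) = (w**3 + 3)/3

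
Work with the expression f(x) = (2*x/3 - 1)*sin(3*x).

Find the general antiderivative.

F(x) = -2*x*cos(3*x)/9 + 2*sin(3*x)/27 + cos(3*x)/3 + C

A candidate is checked by its d/dx: the result must match f(x).
Check: d/dx[-2*x*cos(3*x)/9 + 2*sin(3*x)/27 + cos(3*x)/3] = 2*x*sin(3*x)/3 - sin(3*x), which equals f(x).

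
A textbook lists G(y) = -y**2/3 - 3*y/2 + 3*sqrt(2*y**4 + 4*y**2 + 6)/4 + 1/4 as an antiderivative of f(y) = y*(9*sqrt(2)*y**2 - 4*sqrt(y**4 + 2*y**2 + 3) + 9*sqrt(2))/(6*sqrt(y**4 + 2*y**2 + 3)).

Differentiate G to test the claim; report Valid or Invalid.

Invalid: d/dy[G] - f = -3/2, which is not 0.

d/dy[G] = (9*sqrt(2)*y**3 - 4*y*sqrt(y**4 + 2*y**2 + 3) + 9*sqrt(2)*y - 9*sqrt(y**4 + 2*y**2 + 3))/(6*sqrt(y**4 + 2*y**2 + 3))
d/dy[G] - f(y) = -3/2 != 0.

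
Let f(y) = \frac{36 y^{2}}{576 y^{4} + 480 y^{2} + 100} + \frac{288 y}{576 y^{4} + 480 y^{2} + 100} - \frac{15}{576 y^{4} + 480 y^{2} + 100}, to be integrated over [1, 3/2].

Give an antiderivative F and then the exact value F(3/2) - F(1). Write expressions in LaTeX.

Antiderivative: F(y) = \frac{- 3 y - 12}{48 y^{2} + 20}; value = \frac{399}{4352}

f has the shape u'v + uv' for u = \frac{1}{4 y^{2} + \frac{5}{3}} and v = - \frac{y}{4} - 1 — it is the derivative of the product u*v.
F(y) = \frac{- 3 y - 12}{48 y^{2} + 20} is an antiderivative of f.
Check: d/dy[\frac{- 3 y - 12}{48 y^{2} + 20}] = \frac{36 y^{2} + 288 y - 15}{576 y^{4} + 480 y^{2} + 100}, which equals f(y).
F(3/2) = - \frac{33}{256}; F(1) = - \frac{15}{68}.
Integral = F(3/2) - F(1) = \frac{399}{4352}.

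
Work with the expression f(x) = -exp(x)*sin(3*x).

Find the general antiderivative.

Whatever form F(x) takes, F'(x) = f(x) is non-negotiable.
Check: d/dx[-exp(x)*sin(3*x)/10 + 3*exp(x)*cos(3*x)/10] = -exp(x)*sin(3*x) = f(x).

F(x) = -exp(x)*sin(3*x)/10 + 3*exp(x)*cos(3*x)/10 + C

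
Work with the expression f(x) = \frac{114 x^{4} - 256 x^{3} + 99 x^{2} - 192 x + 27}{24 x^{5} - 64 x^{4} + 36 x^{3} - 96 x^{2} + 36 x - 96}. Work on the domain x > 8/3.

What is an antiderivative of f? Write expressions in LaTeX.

An antiderivative is F(x) = \frac{3 \log{\left(\frac{3 x}{2} - 4 \right)}}{4} + \log{\left(x^{4} + \frac{3 x^{2}}{2} + \frac{3}{2} \right)}.

For F(x) to be correct the identity F'(x) - f(x) = 0 must hold.
Check: d/dx[\frac{3 \log{\left(\frac{3 x}{2} - 4 \right)}}{4} + \log{\left(x^{4} + \frac{3 x^{2}}{2} + \frac{3}{2} \right)}] = \frac{114 x^{4} - 256 x^{3} + 99 x^{2} - 192 x + 27}{24 x^{5} - 64 x^{4} + 36 x^{3} - 96 x^{2} + 36 x - 96} = f(x).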